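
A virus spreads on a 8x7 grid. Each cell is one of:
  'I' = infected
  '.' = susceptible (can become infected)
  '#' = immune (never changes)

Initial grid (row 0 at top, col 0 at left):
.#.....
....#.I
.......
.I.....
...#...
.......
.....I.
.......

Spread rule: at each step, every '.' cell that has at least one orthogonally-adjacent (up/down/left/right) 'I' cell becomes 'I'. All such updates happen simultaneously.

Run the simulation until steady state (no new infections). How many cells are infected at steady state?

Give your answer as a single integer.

Step 0 (initial): 3 infected
Step 1: +11 new -> 14 infected
Step 2: +16 new -> 30 infected
Step 3: +15 new -> 45 infected
Step 4: +7 new -> 52 infected
Step 5: +1 new -> 53 infected
Step 6: +0 new -> 53 infected

Answer: 53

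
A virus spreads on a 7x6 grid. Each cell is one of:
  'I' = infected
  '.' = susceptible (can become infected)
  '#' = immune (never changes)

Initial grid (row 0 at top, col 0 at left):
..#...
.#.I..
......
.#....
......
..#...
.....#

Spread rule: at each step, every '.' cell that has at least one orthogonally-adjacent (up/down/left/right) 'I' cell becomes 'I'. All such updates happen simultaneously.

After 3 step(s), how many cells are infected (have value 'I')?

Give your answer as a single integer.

Step 0 (initial): 1 infected
Step 1: +4 new -> 5 infected
Step 2: +5 new -> 10 infected
Step 3: +6 new -> 16 infected

Answer: 16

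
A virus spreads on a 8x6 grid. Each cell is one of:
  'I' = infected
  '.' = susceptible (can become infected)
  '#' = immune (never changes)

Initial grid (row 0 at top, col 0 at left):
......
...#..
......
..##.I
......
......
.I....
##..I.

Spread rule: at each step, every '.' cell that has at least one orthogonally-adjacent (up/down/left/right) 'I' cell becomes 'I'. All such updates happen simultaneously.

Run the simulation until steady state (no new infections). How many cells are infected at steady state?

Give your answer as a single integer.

Answer: 43

Derivation:
Step 0 (initial): 3 infected
Step 1: +9 new -> 12 infected
Step 2: +11 new -> 23 infected
Step 3: +8 new -> 31 infected
Step 4: +4 new -> 35 infected
Step 5: +4 new -> 39 infected
Step 6: +3 new -> 42 infected
Step 7: +1 new -> 43 infected
Step 8: +0 new -> 43 infected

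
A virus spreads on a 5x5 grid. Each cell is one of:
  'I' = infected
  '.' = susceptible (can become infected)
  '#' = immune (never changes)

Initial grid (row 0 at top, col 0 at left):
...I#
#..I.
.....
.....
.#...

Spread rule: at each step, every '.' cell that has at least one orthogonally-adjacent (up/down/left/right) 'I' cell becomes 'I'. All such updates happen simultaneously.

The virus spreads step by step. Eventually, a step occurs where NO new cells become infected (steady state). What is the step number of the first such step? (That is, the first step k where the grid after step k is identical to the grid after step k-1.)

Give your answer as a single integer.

Step 0 (initial): 2 infected
Step 1: +4 new -> 6 infected
Step 2: +5 new -> 11 infected
Step 3: +5 new -> 16 infected
Step 4: +4 new -> 20 infected
Step 5: +1 new -> 21 infected
Step 6: +1 new -> 22 infected
Step 7: +0 new -> 22 infected

Answer: 7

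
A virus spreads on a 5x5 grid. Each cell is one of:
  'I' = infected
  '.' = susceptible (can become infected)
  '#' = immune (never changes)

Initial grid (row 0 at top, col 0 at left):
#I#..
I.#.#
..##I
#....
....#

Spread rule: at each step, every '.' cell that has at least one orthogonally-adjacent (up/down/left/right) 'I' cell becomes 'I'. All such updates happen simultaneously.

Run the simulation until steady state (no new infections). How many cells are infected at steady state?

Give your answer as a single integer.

Step 0 (initial): 3 infected
Step 1: +3 new -> 6 infected
Step 2: +2 new -> 8 infected
Step 3: +3 new -> 11 infected
Step 4: +2 new -> 13 infected
Step 5: +1 new -> 14 infected
Step 6: +0 new -> 14 infected

Answer: 14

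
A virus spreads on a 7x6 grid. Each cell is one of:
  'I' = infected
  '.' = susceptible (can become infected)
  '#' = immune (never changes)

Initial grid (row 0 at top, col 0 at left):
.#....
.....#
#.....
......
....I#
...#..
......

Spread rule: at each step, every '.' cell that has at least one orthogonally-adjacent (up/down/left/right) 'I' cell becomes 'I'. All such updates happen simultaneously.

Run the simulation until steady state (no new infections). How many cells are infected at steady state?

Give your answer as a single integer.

Step 0 (initial): 1 infected
Step 1: +3 new -> 4 infected
Step 2: +6 new -> 10 infected
Step 3: +8 new -> 18 infected
Step 4: +7 new -> 25 infected
Step 5: +7 new -> 32 infected
Step 6: +3 new -> 35 infected
Step 7: +1 new -> 36 infected
Step 8: +1 new -> 37 infected
Step 9: +0 new -> 37 infected

Answer: 37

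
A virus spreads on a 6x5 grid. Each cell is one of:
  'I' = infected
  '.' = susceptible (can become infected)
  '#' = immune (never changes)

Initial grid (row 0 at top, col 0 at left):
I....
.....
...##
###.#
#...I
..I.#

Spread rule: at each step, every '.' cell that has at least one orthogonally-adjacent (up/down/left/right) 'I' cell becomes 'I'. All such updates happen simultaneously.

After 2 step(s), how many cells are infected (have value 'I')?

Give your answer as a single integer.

Step 0 (initial): 3 infected
Step 1: +6 new -> 9 infected
Step 2: +6 new -> 15 infected

Answer: 15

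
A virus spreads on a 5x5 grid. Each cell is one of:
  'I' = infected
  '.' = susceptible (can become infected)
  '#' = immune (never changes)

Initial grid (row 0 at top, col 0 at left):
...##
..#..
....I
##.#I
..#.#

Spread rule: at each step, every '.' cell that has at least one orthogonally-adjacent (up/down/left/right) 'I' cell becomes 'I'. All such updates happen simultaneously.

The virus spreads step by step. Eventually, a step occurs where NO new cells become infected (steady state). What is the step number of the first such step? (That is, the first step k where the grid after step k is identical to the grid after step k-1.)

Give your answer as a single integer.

Answer: 7

Derivation:
Step 0 (initial): 2 infected
Step 1: +2 new -> 4 infected
Step 2: +2 new -> 6 infected
Step 3: +2 new -> 8 infected
Step 4: +2 new -> 10 infected
Step 5: +2 new -> 12 infected
Step 6: +2 new -> 14 infected
Step 7: +0 new -> 14 infected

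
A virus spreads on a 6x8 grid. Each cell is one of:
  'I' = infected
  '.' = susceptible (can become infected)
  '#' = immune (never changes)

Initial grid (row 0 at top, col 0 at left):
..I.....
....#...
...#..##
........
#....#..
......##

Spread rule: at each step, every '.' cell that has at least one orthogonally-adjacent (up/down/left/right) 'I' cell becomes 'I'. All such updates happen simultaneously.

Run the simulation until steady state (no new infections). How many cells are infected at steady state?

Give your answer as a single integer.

Step 0 (initial): 1 infected
Step 1: +3 new -> 4 infected
Step 2: +5 new -> 9 infected
Step 3: +4 new -> 13 infected
Step 4: +6 new -> 19 infected
Step 5: +8 new -> 27 infected
Step 6: +6 new -> 33 infected
Step 7: +3 new -> 36 infected
Step 8: +3 new -> 39 infected
Step 9: +1 new -> 40 infected
Step 10: +0 new -> 40 infected

Answer: 40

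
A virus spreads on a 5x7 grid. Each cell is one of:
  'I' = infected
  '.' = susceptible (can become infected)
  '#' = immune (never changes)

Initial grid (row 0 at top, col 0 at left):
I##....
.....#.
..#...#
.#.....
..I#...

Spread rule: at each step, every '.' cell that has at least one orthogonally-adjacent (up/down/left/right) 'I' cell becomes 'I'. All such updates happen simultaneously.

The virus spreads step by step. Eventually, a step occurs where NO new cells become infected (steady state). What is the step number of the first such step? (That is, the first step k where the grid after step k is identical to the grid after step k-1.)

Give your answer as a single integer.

Step 0 (initial): 2 infected
Step 1: +3 new -> 5 infected
Step 2: +4 new -> 9 infected
Step 3: +5 new -> 14 infected
Step 4: +4 new -> 18 infected
Step 5: +5 new -> 23 infected
Step 6: +2 new -> 25 infected
Step 7: +1 new -> 26 infected
Step 8: +1 new -> 27 infected
Step 9: +1 new -> 28 infected
Step 10: +0 new -> 28 infected

Answer: 10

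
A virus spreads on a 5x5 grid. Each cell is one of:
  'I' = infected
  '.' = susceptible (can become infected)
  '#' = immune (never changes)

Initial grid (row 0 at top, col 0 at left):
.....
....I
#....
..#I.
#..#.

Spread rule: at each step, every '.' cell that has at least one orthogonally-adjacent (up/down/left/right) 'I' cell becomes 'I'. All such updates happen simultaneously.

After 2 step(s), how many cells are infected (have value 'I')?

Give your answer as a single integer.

Answer: 11

Derivation:
Step 0 (initial): 2 infected
Step 1: +5 new -> 7 infected
Step 2: +4 new -> 11 infected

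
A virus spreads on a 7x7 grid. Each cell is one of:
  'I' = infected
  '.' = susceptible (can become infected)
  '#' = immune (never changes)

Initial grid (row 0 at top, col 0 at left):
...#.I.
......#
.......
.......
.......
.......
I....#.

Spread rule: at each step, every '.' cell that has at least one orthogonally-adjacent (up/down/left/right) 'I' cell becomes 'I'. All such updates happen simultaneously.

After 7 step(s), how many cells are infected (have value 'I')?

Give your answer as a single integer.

Answer: 46

Derivation:
Step 0 (initial): 2 infected
Step 1: +5 new -> 7 infected
Step 2: +5 new -> 12 infected
Step 3: +8 new -> 20 infected
Step 4: +10 new -> 30 infected
Step 5: +12 new -> 42 infected
Step 6: +3 new -> 45 infected
Step 7: +1 new -> 46 infected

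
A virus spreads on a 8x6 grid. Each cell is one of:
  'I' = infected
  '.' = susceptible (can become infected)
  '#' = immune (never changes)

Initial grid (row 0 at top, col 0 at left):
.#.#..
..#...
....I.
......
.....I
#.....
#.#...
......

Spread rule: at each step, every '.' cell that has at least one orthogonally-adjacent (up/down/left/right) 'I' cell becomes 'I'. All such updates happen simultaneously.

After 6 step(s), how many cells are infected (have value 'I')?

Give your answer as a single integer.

Answer: 39

Derivation:
Step 0 (initial): 2 infected
Step 1: +7 new -> 9 infected
Step 2: +8 new -> 17 infected
Step 3: +7 new -> 24 infected
Step 4: +7 new -> 31 infected
Step 5: +5 new -> 36 infected
Step 6: +3 new -> 39 infected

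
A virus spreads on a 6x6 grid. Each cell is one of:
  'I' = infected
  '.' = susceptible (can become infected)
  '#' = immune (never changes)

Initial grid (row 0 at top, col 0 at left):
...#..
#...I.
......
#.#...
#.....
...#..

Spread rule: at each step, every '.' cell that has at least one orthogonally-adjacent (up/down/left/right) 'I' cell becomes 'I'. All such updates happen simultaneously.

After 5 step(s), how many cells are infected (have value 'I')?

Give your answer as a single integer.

Step 0 (initial): 1 infected
Step 1: +4 new -> 5 infected
Step 2: +5 new -> 10 infected
Step 3: +6 new -> 16 infected
Step 4: +5 new -> 21 infected
Step 5: +5 new -> 26 infected

Answer: 26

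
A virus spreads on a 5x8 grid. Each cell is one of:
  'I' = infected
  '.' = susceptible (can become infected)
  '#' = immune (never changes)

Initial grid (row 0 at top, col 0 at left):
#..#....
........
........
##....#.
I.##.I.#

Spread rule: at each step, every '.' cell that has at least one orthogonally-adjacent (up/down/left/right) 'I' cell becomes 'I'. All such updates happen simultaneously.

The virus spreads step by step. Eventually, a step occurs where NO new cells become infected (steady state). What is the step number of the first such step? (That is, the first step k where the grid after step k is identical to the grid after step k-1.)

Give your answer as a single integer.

Answer: 9

Derivation:
Step 0 (initial): 2 infected
Step 1: +4 new -> 6 infected
Step 2: +2 new -> 8 infected
Step 3: +4 new -> 12 infected
Step 4: +6 new -> 18 infected
Step 5: +6 new -> 24 infected
Step 6: +3 new -> 27 infected
Step 7: +3 new -> 30 infected
Step 8: +2 new -> 32 infected
Step 9: +0 new -> 32 infected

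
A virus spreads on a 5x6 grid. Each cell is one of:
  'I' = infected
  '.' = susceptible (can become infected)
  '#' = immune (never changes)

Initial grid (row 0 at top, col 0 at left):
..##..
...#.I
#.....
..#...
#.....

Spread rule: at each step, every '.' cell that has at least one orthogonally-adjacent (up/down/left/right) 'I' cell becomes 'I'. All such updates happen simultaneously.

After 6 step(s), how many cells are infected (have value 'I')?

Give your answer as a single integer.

Step 0 (initial): 1 infected
Step 1: +3 new -> 4 infected
Step 2: +3 new -> 7 infected
Step 3: +3 new -> 10 infected
Step 4: +3 new -> 13 infected
Step 5: +3 new -> 16 infected
Step 6: +3 new -> 19 infected

Answer: 19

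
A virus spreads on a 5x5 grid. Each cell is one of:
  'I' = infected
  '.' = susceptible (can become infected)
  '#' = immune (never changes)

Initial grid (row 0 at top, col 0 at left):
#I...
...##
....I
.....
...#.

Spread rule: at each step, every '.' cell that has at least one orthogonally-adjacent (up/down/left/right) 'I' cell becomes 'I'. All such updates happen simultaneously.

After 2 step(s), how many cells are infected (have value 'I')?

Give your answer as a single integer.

Answer: 13

Derivation:
Step 0 (initial): 2 infected
Step 1: +4 new -> 6 infected
Step 2: +7 new -> 13 infected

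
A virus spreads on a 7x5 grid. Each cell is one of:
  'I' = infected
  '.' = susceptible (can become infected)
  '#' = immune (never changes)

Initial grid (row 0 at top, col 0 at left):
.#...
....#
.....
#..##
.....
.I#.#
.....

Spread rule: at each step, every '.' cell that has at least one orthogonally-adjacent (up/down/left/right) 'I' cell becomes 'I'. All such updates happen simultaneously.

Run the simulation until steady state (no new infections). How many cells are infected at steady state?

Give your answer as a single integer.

Answer: 28

Derivation:
Step 0 (initial): 1 infected
Step 1: +3 new -> 4 infected
Step 2: +5 new -> 9 infected
Step 3: +4 new -> 13 infected
Step 4: +6 new -> 19 infected
Step 5: +3 new -> 22 infected
Step 6: +4 new -> 26 infected
Step 7: +1 new -> 27 infected
Step 8: +1 new -> 28 infected
Step 9: +0 new -> 28 infected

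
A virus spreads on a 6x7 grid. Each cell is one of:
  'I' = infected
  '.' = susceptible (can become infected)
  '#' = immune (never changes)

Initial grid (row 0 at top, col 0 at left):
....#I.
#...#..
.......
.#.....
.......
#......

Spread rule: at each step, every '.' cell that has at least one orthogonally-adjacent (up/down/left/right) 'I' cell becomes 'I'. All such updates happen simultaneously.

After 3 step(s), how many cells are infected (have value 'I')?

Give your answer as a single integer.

Answer: 8

Derivation:
Step 0 (initial): 1 infected
Step 1: +2 new -> 3 infected
Step 2: +2 new -> 5 infected
Step 3: +3 new -> 8 infected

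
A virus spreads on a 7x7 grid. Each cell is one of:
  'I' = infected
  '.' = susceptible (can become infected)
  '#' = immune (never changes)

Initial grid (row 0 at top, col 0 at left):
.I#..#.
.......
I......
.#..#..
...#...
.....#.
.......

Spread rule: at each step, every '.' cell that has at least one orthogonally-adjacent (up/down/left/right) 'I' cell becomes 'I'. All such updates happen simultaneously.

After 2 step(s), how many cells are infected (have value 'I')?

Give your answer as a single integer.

Answer: 10

Derivation:
Step 0 (initial): 2 infected
Step 1: +5 new -> 7 infected
Step 2: +3 new -> 10 infected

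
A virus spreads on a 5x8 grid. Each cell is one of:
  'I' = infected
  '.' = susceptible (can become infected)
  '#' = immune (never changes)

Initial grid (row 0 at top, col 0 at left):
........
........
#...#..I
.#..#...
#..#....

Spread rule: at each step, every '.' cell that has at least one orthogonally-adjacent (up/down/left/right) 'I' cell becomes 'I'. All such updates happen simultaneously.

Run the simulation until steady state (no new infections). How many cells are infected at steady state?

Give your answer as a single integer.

Answer: 33

Derivation:
Step 0 (initial): 1 infected
Step 1: +3 new -> 4 infected
Step 2: +5 new -> 9 infected
Step 3: +4 new -> 13 infected
Step 4: +3 new -> 16 infected
Step 5: +3 new -> 19 infected
Step 6: +3 new -> 22 infected
Step 7: +4 new -> 26 infected
Step 8: +4 new -> 30 infected
Step 9: +2 new -> 32 infected
Step 10: +1 new -> 33 infected
Step 11: +0 new -> 33 infected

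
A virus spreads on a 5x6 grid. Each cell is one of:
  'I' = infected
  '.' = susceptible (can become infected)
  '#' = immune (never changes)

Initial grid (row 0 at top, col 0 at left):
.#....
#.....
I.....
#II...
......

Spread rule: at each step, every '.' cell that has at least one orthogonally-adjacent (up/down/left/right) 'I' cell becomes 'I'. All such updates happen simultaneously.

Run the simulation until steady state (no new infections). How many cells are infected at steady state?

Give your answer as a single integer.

Answer: 26

Derivation:
Step 0 (initial): 3 infected
Step 1: +5 new -> 8 infected
Step 2: +6 new -> 14 infected
Step 3: +5 new -> 19 infected
Step 4: +4 new -> 23 infected
Step 5: +2 new -> 25 infected
Step 6: +1 new -> 26 infected
Step 7: +0 new -> 26 infected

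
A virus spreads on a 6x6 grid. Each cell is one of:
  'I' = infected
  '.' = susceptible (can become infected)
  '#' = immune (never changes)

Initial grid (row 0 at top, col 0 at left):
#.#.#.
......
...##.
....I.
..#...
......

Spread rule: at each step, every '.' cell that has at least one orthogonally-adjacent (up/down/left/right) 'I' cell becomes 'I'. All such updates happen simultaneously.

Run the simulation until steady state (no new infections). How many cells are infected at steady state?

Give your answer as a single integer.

Answer: 30

Derivation:
Step 0 (initial): 1 infected
Step 1: +3 new -> 4 infected
Step 2: +5 new -> 9 infected
Step 3: +5 new -> 14 infected
Step 4: +7 new -> 21 infected
Step 5: +5 new -> 26 infected
Step 6: +4 new -> 30 infected
Step 7: +0 new -> 30 infected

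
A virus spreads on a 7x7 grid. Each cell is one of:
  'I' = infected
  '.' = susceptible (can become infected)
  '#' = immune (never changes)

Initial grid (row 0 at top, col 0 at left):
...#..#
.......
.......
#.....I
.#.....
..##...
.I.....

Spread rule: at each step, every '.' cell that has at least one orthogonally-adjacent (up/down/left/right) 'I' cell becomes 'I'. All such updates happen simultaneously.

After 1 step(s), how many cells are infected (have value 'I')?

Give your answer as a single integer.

Step 0 (initial): 2 infected
Step 1: +6 new -> 8 infected

Answer: 8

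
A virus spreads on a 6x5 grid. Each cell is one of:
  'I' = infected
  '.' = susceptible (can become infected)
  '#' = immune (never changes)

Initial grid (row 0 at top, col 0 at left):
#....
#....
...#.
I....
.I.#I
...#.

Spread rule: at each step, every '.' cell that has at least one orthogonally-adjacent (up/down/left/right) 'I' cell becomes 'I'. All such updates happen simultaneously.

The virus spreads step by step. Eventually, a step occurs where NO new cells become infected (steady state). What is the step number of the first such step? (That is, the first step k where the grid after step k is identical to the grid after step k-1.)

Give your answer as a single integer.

Answer: 6

Derivation:
Step 0 (initial): 3 infected
Step 1: +7 new -> 10 infected
Step 2: +6 new -> 16 infected
Step 3: +3 new -> 19 infected
Step 4: +4 new -> 23 infected
Step 5: +2 new -> 25 infected
Step 6: +0 new -> 25 infected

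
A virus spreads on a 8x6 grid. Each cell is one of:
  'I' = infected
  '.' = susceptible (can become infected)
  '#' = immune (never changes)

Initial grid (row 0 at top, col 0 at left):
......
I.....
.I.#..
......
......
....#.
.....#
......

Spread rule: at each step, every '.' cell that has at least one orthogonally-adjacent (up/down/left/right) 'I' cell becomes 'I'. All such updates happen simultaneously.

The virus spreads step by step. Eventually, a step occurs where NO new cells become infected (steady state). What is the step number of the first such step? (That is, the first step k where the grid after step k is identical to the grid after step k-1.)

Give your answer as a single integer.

Answer: 10

Derivation:
Step 0 (initial): 2 infected
Step 1: +5 new -> 7 infected
Step 2: +5 new -> 12 infected
Step 3: +6 new -> 18 infected
Step 4: +7 new -> 25 infected
Step 5: +9 new -> 34 infected
Step 6: +6 new -> 40 infected
Step 7: +3 new -> 43 infected
Step 8: +1 new -> 44 infected
Step 9: +1 new -> 45 infected
Step 10: +0 new -> 45 infected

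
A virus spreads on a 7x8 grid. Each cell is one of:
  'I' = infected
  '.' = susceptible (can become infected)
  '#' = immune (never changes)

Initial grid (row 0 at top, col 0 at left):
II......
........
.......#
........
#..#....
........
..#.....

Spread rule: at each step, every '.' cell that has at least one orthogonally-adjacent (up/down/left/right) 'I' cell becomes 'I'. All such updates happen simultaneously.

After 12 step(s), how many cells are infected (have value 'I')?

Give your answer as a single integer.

Step 0 (initial): 2 infected
Step 1: +3 new -> 5 infected
Step 2: +4 new -> 9 infected
Step 3: +5 new -> 14 infected
Step 4: +5 new -> 19 infected
Step 5: +6 new -> 25 infected
Step 6: +7 new -> 32 infected
Step 7: +6 new -> 38 infected
Step 8: +4 new -> 42 infected
Step 9: +4 new -> 46 infected
Step 10: +3 new -> 49 infected
Step 11: +2 new -> 51 infected
Step 12: +1 new -> 52 infected

Answer: 52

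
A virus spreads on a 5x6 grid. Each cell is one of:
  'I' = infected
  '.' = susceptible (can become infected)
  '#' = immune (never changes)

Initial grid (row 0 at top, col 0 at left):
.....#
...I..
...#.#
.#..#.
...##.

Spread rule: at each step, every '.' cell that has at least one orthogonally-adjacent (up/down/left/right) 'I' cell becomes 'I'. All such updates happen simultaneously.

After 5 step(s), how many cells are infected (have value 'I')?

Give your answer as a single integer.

Step 0 (initial): 1 infected
Step 1: +3 new -> 4 infected
Step 2: +6 new -> 10 infected
Step 3: +4 new -> 14 infected
Step 4: +4 new -> 18 infected
Step 5: +2 new -> 20 infected

Answer: 20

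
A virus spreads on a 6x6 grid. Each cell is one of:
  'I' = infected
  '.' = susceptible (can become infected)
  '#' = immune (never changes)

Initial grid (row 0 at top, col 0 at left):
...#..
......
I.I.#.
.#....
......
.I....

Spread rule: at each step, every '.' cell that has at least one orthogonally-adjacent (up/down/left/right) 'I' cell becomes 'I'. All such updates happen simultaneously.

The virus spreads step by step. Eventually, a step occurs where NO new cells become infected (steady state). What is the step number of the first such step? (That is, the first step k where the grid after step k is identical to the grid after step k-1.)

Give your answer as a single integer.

Answer: 6

Derivation:
Step 0 (initial): 3 infected
Step 1: +9 new -> 12 infected
Step 2: +8 new -> 20 infected
Step 3: +5 new -> 25 infected
Step 4: +5 new -> 30 infected
Step 5: +3 new -> 33 infected
Step 6: +0 new -> 33 infected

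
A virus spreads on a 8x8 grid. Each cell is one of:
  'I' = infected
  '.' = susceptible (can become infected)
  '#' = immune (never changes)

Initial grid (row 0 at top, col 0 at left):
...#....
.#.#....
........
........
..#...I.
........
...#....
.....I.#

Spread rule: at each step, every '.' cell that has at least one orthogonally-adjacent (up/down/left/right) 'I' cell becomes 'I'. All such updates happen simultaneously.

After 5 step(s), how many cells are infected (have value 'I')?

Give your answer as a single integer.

Answer: 42

Derivation:
Step 0 (initial): 2 infected
Step 1: +7 new -> 9 infected
Step 2: +9 new -> 18 infected
Step 3: +8 new -> 26 infected
Step 4: +8 new -> 34 infected
Step 5: +8 new -> 42 infected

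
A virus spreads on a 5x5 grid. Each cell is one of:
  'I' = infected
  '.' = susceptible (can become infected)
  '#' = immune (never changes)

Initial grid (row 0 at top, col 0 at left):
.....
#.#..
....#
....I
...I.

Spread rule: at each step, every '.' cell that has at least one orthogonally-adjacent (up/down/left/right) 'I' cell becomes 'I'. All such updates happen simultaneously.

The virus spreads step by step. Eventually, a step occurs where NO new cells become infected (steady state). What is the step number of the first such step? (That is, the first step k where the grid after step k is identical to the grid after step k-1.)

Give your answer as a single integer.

Answer: 8

Derivation:
Step 0 (initial): 2 infected
Step 1: +3 new -> 5 infected
Step 2: +3 new -> 8 infected
Step 3: +4 new -> 12 infected
Step 4: +4 new -> 16 infected
Step 5: +4 new -> 20 infected
Step 6: +1 new -> 21 infected
Step 7: +1 new -> 22 infected
Step 8: +0 new -> 22 infected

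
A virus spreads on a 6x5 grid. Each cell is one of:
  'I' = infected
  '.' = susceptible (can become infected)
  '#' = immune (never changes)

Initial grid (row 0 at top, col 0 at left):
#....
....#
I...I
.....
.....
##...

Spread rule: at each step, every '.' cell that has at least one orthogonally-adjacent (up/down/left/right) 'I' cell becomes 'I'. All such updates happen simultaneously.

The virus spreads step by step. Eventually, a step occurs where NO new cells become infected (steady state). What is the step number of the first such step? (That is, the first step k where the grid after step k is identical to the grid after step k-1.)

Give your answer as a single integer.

Answer: 6

Derivation:
Step 0 (initial): 2 infected
Step 1: +5 new -> 7 infected
Step 2: +7 new -> 14 infected
Step 3: +7 new -> 21 infected
Step 4: +4 new -> 25 infected
Step 5: +1 new -> 26 infected
Step 6: +0 new -> 26 infected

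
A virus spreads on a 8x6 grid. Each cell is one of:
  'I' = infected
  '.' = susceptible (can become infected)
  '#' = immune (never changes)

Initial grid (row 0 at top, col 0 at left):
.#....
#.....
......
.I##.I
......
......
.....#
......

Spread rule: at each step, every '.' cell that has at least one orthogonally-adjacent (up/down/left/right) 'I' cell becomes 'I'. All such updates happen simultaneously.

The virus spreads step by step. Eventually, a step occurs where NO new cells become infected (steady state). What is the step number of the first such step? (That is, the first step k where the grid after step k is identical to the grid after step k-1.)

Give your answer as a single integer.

Answer: 7

Derivation:
Step 0 (initial): 2 infected
Step 1: +6 new -> 8 infected
Step 2: +10 new -> 18 infected
Step 3: +9 new -> 27 infected
Step 4: +8 new -> 35 infected
Step 5: +5 new -> 40 infected
Step 6: +2 new -> 42 infected
Step 7: +0 new -> 42 infected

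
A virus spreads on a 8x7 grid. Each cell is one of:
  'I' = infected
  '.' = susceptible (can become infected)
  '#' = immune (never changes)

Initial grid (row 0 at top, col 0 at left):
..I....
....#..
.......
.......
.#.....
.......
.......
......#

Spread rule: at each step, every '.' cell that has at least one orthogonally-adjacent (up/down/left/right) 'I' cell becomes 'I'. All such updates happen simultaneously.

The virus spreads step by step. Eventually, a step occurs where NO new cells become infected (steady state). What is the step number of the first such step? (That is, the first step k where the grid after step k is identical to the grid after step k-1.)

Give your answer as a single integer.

Answer: 11

Derivation:
Step 0 (initial): 1 infected
Step 1: +3 new -> 4 infected
Step 2: +5 new -> 9 infected
Step 3: +5 new -> 14 infected
Step 4: +7 new -> 21 infected
Step 5: +6 new -> 27 infected
Step 6: +7 new -> 34 infected
Step 7: +7 new -> 41 infected
Step 8: +6 new -> 47 infected
Step 9: +4 new -> 51 infected
Step 10: +2 new -> 53 infected
Step 11: +0 new -> 53 infected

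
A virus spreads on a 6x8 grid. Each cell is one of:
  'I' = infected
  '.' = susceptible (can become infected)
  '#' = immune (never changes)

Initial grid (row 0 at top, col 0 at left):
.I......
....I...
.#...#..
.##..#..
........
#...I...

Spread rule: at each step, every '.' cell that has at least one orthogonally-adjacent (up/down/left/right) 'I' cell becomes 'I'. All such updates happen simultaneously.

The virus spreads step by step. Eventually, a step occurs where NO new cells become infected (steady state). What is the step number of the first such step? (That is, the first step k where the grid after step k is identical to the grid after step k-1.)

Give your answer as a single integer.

Answer: 6

Derivation:
Step 0 (initial): 3 infected
Step 1: +10 new -> 13 infected
Step 2: +11 new -> 24 infected
Step 3: +10 new -> 34 infected
Step 4: +6 new -> 40 infected
Step 5: +2 new -> 42 infected
Step 6: +0 new -> 42 infected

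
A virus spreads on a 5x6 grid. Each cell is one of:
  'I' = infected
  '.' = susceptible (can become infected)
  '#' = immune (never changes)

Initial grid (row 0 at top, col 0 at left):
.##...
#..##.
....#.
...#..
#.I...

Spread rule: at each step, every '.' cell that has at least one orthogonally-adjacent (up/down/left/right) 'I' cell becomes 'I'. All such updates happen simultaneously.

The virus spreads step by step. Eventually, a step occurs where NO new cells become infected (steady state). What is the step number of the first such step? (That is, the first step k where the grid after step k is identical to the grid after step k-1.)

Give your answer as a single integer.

Answer: 10

Derivation:
Step 0 (initial): 1 infected
Step 1: +3 new -> 4 infected
Step 2: +3 new -> 7 infected
Step 3: +6 new -> 13 infected
Step 4: +3 new -> 16 infected
Step 5: +1 new -> 17 infected
Step 6: +1 new -> 18 infected
Step 7: +1 new -> 19 infected
Step 8: +1 new -> 20 infected
Step 9: +1 new -> 21 infected
Step 10: +0 new -> 21 infected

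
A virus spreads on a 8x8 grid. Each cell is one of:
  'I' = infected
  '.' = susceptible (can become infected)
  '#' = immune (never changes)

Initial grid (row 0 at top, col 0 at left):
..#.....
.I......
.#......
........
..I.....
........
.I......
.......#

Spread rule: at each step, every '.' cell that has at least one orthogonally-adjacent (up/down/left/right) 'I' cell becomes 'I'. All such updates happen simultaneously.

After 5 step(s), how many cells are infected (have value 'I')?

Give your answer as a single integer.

Answer: 52

Derivation:
Step 0 (initial): 3 infected
Step 1: +11 new -> 14 infected
Step 2: +13 new -> 27 infected
Step 3: +9 new -> 36 infected
Step 4: +8 new -> 44 infected
Step 5: +8 new -> 52 infected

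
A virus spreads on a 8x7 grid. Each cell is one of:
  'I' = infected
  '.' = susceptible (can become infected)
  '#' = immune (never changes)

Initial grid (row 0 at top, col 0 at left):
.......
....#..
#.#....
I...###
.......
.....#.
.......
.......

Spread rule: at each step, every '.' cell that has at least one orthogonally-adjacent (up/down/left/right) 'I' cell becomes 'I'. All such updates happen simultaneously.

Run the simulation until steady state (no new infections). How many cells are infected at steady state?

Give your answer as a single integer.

Step 0 (initial): 1 infected
Step 1: +2 new -> 3 infected
Step 2: +4 new -> 7 infected
Step 3: +5 new -> 12 infected
Step 4: +8 new -> 20 infected
Step 5: +8 new -> 28 infected
Step 6: +6 new -> 34 infected
Step 7: +6 new -> 40 infected
Step 8: +5 new -> 45 infected
Step 9: +3 new -> 48 infected
Step 10: +1 new -> 49 infected
Step 11: +0 new -> 49 infected

Answer: 49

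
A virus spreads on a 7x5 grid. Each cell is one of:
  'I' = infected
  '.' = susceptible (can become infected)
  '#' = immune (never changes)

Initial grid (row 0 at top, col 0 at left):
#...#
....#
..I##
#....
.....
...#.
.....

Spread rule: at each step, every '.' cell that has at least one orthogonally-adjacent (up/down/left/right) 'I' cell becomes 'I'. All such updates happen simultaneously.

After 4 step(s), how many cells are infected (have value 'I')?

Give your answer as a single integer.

Answer: 22

Derivation:
Step 0 (initial): 1 infected
Step 1: +3 new -> 4 infected
Step 2: +7 new -> 11 infected
Step 3: +7 new -> 18 infected
Step 4: +4 new -> 22 infected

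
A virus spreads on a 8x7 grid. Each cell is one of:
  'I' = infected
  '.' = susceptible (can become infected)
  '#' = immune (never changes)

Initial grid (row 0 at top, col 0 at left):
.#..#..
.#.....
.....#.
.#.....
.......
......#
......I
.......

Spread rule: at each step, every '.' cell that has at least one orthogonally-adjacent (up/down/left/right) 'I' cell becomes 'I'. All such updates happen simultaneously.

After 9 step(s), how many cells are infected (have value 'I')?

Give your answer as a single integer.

Step 0 (initial): 1 infected
Step 1: +2 new -> 3 infected
Step 2: +3 new -> 6 infected
Step 3: +4 new -> 10 infected
Step 4: +6 new -> 16 infected
Step 5: +6 new -> 22 infected
Step 6: +7 new -> 29 infected
Step 7: +7 new -> 36 infected
Step 8: +5 new -> 41 infected
Step 9: +5 new -> 46 infected

Answer: 46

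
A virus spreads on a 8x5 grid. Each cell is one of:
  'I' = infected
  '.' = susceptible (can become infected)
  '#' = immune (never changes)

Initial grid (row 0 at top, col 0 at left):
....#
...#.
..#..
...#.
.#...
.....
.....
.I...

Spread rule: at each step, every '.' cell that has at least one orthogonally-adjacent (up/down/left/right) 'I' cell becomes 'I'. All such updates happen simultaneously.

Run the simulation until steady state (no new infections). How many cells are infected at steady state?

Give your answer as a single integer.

Step 0 (initial): 1 infected
Step 1: +3 new -> 4 infected
Step 2: +4 new -> 8 infected
Step 3: +4 new -> 12 infected
Step 4: +4 new -> 16 infected
Step 5: +4 new -> 20 infected
Step 6: +3 new -> 23 infected
Step 7: +3 new -> 26 infected
Step 8: +3 new -> 29 infected
Step 9: +4 new -> 33 infected
Step 10: +1 new -> 34 infected
Step 11: +1 new -> 35 infected
Step 12: +0 new -> 35 infected

Answer: 35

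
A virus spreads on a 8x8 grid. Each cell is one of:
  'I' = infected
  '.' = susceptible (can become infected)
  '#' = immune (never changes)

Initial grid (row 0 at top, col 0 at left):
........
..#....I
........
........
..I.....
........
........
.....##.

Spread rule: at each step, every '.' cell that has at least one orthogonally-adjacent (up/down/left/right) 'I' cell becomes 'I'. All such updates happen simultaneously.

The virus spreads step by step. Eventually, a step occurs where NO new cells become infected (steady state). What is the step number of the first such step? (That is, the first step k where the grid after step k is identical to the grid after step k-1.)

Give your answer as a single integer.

Step 0 (initial): 2 infected
Step 1: +7 new -> 9 infected
Step 2: +12 new -> 21 infected
Step 3: +15 new -> 36 infected
Step 4: +13 new -> 49 infected
Step 5: +8 new -> 57 infected
Step 6: +4 new -> 61 infected
Step 7: +0 new -> 61 infected

Answer: 7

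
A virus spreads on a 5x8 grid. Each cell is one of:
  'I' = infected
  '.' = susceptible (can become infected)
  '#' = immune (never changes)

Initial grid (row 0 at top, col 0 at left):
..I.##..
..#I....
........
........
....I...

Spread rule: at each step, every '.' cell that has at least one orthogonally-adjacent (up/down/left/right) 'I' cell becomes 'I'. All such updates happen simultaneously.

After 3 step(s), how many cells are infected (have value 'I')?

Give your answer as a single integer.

Step 0 (initial): 3 infected
Step 1: +7 new -> 10 infected
Step 2: +9 new -> 19 infected
Step 3: +8 new -> 27 infected

Answer: 27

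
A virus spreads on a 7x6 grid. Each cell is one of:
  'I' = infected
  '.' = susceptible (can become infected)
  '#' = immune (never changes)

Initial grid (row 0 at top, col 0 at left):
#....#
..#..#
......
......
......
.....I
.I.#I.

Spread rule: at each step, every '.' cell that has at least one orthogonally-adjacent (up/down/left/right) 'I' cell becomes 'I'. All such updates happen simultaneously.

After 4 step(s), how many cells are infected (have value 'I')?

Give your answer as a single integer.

Step 0 (initial): 3 infected
Step 1: +6 new -> 9 infected
Step 2: +6 new -> 15 infected
Step 3: +6 new -> 21 infected
Step 4: +5 new -> 26 infected

Answer: 26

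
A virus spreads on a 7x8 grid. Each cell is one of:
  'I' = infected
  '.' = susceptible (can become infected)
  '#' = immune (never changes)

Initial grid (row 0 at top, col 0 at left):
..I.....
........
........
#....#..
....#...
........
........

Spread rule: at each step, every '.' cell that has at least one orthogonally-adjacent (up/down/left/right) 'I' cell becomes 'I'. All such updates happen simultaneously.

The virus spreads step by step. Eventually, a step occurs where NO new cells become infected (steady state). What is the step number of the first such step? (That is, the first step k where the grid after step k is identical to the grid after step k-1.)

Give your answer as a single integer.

Step 0 (initial): 1 infected
Step 1: +3 new -> 4 infected
Step 2: +5 new -> 9 infected
Step 3: +6 new -> 15 infected
Step 4: +7 new -> 22 infected
Step 5: +7 new -> 29 infected
Step 6: +6 new -> 35 infected
Step 7: +6 new -> 41 infected
Step 8: +5 new -> 46 infected
Step 9: +4 new -> 50 infected
Step 10: +2 new -> 52 infected
Step 11: +1 new -> 53 infected
Step 12: +0 new -> 53 infected

Answer: 12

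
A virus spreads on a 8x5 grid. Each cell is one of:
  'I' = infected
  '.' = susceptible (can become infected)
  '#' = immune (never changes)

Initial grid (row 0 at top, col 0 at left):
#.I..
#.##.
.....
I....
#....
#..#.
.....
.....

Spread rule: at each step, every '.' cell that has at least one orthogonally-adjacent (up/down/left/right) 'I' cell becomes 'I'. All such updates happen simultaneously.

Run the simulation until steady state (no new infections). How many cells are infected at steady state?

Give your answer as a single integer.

Answer: 33

Derivation:
Step 0 (initial): 2 infected
Step 1: +4 new -> 6 infected
Step 2: +5 new -> 11 infected
Step 3: +5 new -> 16 infected
Step 4: +6 new -> 22 infected
Step 5: +4 new -> 26 infected
Step 6: +4 new -> 30 infected
Step 7: +2 new -> 32 infected
Step 8: +1 new -> 33 infected
Step 9: +0 new -> 33 infected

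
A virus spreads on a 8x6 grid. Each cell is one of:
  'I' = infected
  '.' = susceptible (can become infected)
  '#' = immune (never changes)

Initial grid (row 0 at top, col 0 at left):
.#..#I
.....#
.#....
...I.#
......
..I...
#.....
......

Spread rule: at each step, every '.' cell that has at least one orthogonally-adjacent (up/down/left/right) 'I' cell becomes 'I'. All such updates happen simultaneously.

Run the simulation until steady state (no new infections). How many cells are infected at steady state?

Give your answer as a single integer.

Answer: 42

Derivation:
Step 0 (initial): 3 infected
Step 1: +8 new -> 11 infected
Step 2: +11 new -> 22 infected
Step 3: +11 new -> 33 infected
Step 4: +6 new -> 39 infected
Step 5: +2 new -> 41 infected
Step 6: +1 new -> 42 infected
Step 7: +0 new -> 42 infected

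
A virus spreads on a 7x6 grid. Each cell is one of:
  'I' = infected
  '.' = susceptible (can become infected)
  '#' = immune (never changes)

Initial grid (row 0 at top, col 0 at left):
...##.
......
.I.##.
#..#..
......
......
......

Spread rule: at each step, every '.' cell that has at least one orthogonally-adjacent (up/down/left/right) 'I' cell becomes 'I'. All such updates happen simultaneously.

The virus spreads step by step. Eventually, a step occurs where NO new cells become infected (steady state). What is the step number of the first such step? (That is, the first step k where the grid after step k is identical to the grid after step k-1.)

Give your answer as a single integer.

Step 0 (initial): 1 infected
Step 1: +4 new -> 5 infected
Step 2: +5 new -> 10 infected
Step 3: +6 new -> 16 infected
Step 4: +5 new -> 21 infected
Step 5: +5 new -> 26 infected
Step 6: +6 new -> 32 infected
Step 7: +3 new -> 35 infected
Step 8: +1 new -> 36 infected
Step 9: +0 new -> 36 infected

Answer: 9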